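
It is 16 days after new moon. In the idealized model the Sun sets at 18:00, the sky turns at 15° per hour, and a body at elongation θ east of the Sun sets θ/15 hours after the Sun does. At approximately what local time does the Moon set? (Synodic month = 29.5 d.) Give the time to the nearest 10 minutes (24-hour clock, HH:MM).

The Moon has covered 16/29.5 of its cycle, so θ ≈ 360° × 16/29.5 = 195.3°.
Delay after the Sun = 195.3° / (15°/h) ≈ 13.02 h.
18:00 + 13.017 h ≈ 07:01 → 07:00 to the nearest ten minutes.

07:00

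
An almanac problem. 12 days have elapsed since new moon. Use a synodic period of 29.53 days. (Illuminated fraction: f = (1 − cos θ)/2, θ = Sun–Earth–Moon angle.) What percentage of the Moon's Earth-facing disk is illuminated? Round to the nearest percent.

Phase angle: θ = 360°·(12 d)/(29.53 d) = 146.3°.
With cos θ = (-0.832), the lit fraction is (1 − (-0.832))/2 ≈ 0.916, so 92%.

92%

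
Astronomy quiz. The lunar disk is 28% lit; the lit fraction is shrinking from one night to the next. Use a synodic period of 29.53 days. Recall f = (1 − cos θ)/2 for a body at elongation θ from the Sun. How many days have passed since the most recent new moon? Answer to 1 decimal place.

From f = (1 − cos θ)/2: cos θ = 1 − 2×0.28 = 0.440; arccos → 63.9°.
Waning ⇒ past full, so θ = 360° − 63.9° = 296.1°.
At 360°/29.53 d per day, 296.1° corresponds to 24.29 days.

24.3 days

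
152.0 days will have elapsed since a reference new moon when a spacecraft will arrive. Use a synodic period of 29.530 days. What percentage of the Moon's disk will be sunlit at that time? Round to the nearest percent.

20%

152.0 d spans 5 complete synodic months (5 × 29.530 = 147.65 d) plus 4.35 d.
The Moon has covered 4.35/29.530 of its cycle, so θ ≈ 360° × 4.35/29.530 = 53.0°.
With cos θ = 0.601, the lit fraction is (1 − 0.601)/2 ≈ 0.199, so 20%.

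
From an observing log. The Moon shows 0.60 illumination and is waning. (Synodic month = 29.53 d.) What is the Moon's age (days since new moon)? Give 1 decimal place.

cos θ = 1 − 2f = -0.200, giving a principal value of 101.5°.
Since the Moon is past full (waning), take the reflex angle: θ = 360° − 101.5° = 258.5°.
That fraction of the synodic month is 258.5/360 × 29.53 d ≈ 21.20 d.

21.2 days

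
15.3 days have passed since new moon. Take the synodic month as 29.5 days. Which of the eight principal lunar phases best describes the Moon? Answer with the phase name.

θ ≈ 360° × 15.3/29.5 = 187°, which falls in the full moon sector.

full moon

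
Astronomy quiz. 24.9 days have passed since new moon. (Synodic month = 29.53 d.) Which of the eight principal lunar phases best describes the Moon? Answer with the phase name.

θ ≈ 360° × 24.9/29.53 = 304°, which falls in the waning crescent sector.

waning crescent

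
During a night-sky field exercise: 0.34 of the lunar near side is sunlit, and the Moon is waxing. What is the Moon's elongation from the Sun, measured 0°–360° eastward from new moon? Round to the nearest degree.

cos θ = 1 − 2f = 0.320, giving a principal value of 71.3°.
Waxing ⇒ before full, so θ = 71.3°.

71°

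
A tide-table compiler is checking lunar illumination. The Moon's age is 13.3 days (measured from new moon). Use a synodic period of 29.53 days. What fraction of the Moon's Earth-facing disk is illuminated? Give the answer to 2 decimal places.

0.98

Phase angle: θ = 360°·(13.3 d)/(29.53 d) = 162.1°.
With cos θ = (-0.952), the lit fraction is (1 − (-0.952))/2 ≈ 0.976.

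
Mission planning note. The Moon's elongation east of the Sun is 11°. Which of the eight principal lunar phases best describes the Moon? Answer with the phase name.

new moon

11° lies in the new moon sector of the 8-phase cycle.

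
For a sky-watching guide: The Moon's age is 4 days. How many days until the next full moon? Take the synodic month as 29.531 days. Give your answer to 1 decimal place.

Full moon occurs at elongation 180°, i.e. at age 29.531 × 180/360 = 14.765 d.
That is 14.765 − 4 = 10.765 days ahead.

10.8 days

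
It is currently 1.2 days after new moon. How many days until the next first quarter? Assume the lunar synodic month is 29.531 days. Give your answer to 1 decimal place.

6.2 days

First quarter is 0.25 of the way through the cycle: age 0.25 × 29.531 = 7.383 d.
That is 7.383 − 1.2 = 6.183 days ahead.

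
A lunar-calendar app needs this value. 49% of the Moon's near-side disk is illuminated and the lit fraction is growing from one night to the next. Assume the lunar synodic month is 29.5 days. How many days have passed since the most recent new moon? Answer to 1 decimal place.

Invert f = (1 − cos θ)/2 to get cos θ = 1 − 2(0.49) = 0.020, hence θ₀ = arccos 0.020 = 88.9°.
The Moon is waxing (0°–180°), so θ = 88.9° directly.
That fraction of the synodic month is 88.9/360 × 29.5 d ≈ 7.28 d.

7.3 days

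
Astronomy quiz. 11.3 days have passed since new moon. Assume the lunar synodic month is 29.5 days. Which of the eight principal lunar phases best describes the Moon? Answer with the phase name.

At 11.3/29.5 of the cycle, θ ≈ 138° — the waxing gibbous range.

waxing gibbous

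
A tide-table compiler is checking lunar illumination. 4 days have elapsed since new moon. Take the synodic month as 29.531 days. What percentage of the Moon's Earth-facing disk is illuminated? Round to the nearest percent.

17%

The Moon has covered 4/29.531 of its cycle, so θ ≈ 360° × 4/29.531 = 48.8°.
Illuminated fraction = (1 − cos 48.8°)/2 = (1 − 0.659)/2 ≈ 0.170, so 17%.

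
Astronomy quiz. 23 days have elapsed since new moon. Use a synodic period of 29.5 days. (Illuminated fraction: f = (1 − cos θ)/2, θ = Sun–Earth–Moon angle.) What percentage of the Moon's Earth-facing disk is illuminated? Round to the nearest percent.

41%

The Moon has covered 23/29.5 of its cycle, so θ ≈ 360° × 23/29.5 = 280.7°.
cos 280.7° = 0.185, so f = (1 − 0.185)/2 = 0.407, so 41%.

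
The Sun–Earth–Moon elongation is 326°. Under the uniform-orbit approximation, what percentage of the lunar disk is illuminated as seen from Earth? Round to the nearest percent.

Half-versine of 326°: (1 − 0.829)/2 = 0.085, i.e. 9%.

9%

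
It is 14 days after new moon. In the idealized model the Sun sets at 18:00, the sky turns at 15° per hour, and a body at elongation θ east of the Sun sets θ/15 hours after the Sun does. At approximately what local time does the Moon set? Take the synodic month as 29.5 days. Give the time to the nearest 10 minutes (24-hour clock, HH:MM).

Elongation θ = 360° × 14/29.5 ≈ 170.8°.
The Moon trails the Sun by θ/15 = 170.8/15 ≈ 11.39 hours.
18:00 + 11.390 h ≈ 05:23 → 05:20 to the nearest ten minutes.

05:20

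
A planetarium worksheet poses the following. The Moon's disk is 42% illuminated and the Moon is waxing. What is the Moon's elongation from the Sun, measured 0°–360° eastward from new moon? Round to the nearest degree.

81°

cos θ = 1 − 2f = 0.160, giving a principal value of 80.8°.
Before full moon the principal value applies: θ = 80.8°.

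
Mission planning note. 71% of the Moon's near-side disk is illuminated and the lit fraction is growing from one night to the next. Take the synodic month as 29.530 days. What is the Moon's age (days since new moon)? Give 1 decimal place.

From f = (1 − cos θ)/2: cos θ = 1 − 2×0.71 = -0.420; arccos → 114.8°.
The Moon is waxing (0°–180°), so θ = 114.8° directly.
That fraction of the synodic month is 114.8/360 × 29.530 d ≈ 9.42 d.

9.4 days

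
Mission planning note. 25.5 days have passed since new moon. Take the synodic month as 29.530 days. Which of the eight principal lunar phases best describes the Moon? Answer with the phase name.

At 25.5/29.530 of the cycle, θ ≈ 311° — the waning crescent range.

waning crescent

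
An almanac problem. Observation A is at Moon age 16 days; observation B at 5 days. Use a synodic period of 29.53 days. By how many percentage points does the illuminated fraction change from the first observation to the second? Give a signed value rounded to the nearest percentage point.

-73 pp

First observation: θ = 360°·16/29.53 = 195.1°, so f = 0.983.
Second observation: θ = 61.0°, f = 0.257.
Δf = 0.257 − 0.983 = -0.726, i.e. -73 pp.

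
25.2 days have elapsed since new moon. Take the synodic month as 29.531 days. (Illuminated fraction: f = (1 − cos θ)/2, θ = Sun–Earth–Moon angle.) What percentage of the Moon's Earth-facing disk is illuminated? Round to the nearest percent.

20%

Elongation θ = 360° × 25.2/29.531 ≈ 307.2°.
With cos θ = 0.605, the lit fraction is (1 − 0.605)/2 ≈ 0.198, so 20%.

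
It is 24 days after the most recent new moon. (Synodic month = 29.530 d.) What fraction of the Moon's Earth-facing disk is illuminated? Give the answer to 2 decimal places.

The Moon has covered 24/29.530 of its cycle, so θ ≈ 360° × 24/29.530 = 292.6°.
With cos θ = 0.384, the lit fraction is (1 − 0.384)/2 ≈ 0.308.

0.31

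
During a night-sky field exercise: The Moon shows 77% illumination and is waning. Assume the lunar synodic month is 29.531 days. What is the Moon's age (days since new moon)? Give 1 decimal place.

19.5 days

From f = (1 − cos θ)/2: cos θ = 1 − 2×0.77 = -0.540; arccos → 122.7°.
Waning ⇒ past full, so θ = 360° − 122.7° = 237.3°.
That fraction of the synodic month is 237.3/360 × 29.531 d ≈ 19.47 d.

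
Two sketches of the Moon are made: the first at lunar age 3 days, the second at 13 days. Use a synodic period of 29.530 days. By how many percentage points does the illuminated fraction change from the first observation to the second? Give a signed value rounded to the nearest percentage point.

First observation: θ = 360°·3/29.530 = 36.6°, so f = 0.098.
Second observation: θ = 158.5°, f = 0.965.
Δf = 0.965 − 0.098 = +0.867, i.e. +87 pp.

+87 pp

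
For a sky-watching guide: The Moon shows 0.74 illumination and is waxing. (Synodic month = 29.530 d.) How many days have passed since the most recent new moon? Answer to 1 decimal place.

Invert f = (1 − cos θ)/2 to get cos θ = 1 − 2(0.74) = -0.480, hence θ₀ = arccos -0.480 = 118.7°.
Waxing ⇒ before full, so θ = 118.7°.
That fraction of the synodic month is 118.7/360 × 29.530 d ≈ 9.74 d.

9.7 days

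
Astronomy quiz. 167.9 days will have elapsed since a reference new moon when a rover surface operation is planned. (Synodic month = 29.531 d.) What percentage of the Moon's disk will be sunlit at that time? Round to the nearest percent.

70%

167.9/29.531 = 5.686 lunations, so 5 complete cycles and 20.25 d into the next.
Phase angle: θ = 360°·(20.25 d)/(29.531 d) = 246.8°.
With cos θ = (-0.394), the lit fraction is (1 − (-0.394))/2 ≈ 0.697, so 70%.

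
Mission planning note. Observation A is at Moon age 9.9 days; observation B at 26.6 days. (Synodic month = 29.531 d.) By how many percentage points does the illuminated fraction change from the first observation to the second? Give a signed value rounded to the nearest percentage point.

θ₁ = 360° × 9.9/29.531 = 120.7°, f₁ = (1 − cos θ₁)/2 = 0.755.
θ₂ = 360° × 26.6/29.531 = 324.3°, f₂ = (1 − cos θ₂)/2 = 0.094.
Change = f₂ − f₁ = -0.661 → -66 percentage points.

-66 percentage points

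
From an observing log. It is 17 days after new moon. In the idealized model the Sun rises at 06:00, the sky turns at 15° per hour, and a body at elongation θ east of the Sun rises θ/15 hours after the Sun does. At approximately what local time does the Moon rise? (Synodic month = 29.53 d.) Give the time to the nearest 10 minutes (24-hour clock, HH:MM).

19:50

Elongation θ = 360° × 17/29.53 ≈ 207.2°.
At 15° of sky rotation per hour, 207.2° corresponds to a 13.82 h lag.
06:00 + 13.816 h ≈ 19:49 → 19:50 to the nearest ten minutes.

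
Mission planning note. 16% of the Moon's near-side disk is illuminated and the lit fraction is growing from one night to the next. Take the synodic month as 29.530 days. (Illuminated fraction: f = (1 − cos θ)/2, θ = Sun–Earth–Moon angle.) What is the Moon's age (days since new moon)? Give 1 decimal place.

Invert f = (1 − cos θ)/2 to get cos θ = 1 − 2(0.16) = 0.680, hence θ₀ = arccos 0.680 = 47.2°.
Before full moon the principal value applies: θ = 47.2°.
Age = 29.530 × 47.2°/360° ≈ 3.87 days.

3.9 days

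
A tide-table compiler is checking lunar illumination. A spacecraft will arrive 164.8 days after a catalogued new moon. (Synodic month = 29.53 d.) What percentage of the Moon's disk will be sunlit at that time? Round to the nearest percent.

Reduce mod P: 164.8 − 5×29.53 = 17.15 d into the current lunation.
The Moon has covered 17.15/29.53 of its cycle, so θ ≈ 360° × 17.15/29.53 = 209.1°.
Illuminated fraction = (1 − cos 209.1°)/2 = (1 − (-0.874))/2 ≈ 0.937, so 94%.

94%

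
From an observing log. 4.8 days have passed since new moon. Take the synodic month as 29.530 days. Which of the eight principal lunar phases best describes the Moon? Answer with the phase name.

θ ≈ 360° × 4.8/29.530 = 59°, which falls in the waxing crescent sector.

waxing crescent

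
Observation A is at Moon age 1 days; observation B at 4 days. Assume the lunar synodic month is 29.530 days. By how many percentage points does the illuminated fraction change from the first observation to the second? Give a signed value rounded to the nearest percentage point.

θ₁ = 360° × 1/29.530 = 12.2°, f₁ = (1 − cos θ₁)/2 = 0.011.
θ₂ = 360° × 4/29.530 = 48.8°, f₂ = (1 − cos θ₂)/2 = 0.170.
Change = f₂ − f₁ = +0.159 → +16 percentage points.

+16 pp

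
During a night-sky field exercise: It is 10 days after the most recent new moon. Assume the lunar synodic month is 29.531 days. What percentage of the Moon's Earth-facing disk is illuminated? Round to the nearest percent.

76%

The Moon has covered 10/29.531 of its cycle, so θ ≈ 360° × 10/29.531 = 121.9°.
With cos θ = (-0.529), the lit fraction is (1 − (-0.529))/2 ≈ 0.764, so 76%.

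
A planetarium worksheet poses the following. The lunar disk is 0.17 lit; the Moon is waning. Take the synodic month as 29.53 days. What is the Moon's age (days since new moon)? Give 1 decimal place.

25.5 days

Invert f = (1 − cos θ)/2 to get cos θ = 1 − 2(0.17) = 0.660, hence θ₀ = arccos 0.660 = 48.7°.
Waning ⇒ past full, so θ = 360° − 48.7° = 311.3°.
At 360°/29.53 d per day, 311.3° corresponds to 25.54 days.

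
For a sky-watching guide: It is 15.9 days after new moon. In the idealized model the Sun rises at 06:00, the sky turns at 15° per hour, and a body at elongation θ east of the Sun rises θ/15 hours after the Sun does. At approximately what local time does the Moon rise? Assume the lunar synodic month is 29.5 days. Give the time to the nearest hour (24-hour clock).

Elongation θ = 360° × 15.9/29.5 ≈ 194.0°.
At 15° of sky rotation per hour, 194.0° corresponds to a 12.94 h lag.
06:00 + 12.94 h ≈ 18:56 → 19:00 to the nearest hour.

19:00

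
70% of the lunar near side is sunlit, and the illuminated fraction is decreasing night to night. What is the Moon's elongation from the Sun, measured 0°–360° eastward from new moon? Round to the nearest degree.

246°

From f = (1 − cos θ)/2: cos θ = 1 − 2×0.70 = -0.400; arccos → 113.6°.
A waning Moon lies in 180°–360°, so θ = 360° − 113.6° = 246.4°.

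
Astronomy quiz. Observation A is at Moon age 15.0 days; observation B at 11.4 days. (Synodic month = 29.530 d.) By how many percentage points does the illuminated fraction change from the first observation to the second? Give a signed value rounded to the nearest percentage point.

-12 percentage points

θ₁ = 360° × 15.0/29.530 = 182.9°, f₁ = (1 − cos θ₁)/2 = 0.999.
θ₂ = 360° × 11.4/29.530 = 139.0°, f₂ = (1 − cos θ₂)/2 = 0.877.
Change = f₂ − f₁ = -0.122 → -12 percentage points.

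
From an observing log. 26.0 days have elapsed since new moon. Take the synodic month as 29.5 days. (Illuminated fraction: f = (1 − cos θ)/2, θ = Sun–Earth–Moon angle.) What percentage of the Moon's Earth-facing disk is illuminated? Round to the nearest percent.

13%

Elongation θ = 360° × 26.0/29.5 ≈ 317.3°.
With cos θ = 0.735, the lit fraction is (1 − 0.735)/2 ≈ 0.133, so 13%.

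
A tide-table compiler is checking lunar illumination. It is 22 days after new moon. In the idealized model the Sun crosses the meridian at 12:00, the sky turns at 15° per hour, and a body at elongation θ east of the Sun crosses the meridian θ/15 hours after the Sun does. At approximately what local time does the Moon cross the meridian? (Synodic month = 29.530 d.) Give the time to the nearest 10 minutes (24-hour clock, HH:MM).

Elongation θ = 360° × 22/29.530 ≈ 268.2°.
At 15° of sky rotation per hour, 268.2° corresponds to a 17.88 h lag.
12:00 + 17.880 h ≈ 05:53 → 05:50 to the nearest ten minutes.

05:50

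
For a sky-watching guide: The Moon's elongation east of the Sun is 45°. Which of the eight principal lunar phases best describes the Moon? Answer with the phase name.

waxing crescent

45° lies in the waxing crescent sector of the 8-phase cycle.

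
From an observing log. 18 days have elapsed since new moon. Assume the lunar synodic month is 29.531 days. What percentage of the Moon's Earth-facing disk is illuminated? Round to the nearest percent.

Phase angle: θ = 360°·(18 d)/(29.531 d) = 219.4°.
With cos θ = (-0.772), the lit fraction is (1 − (-0.772))/2 ≈ 0.886, so 89%.

89%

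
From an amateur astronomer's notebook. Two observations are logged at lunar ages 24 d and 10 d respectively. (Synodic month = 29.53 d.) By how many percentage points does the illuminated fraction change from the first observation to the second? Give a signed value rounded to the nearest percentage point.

First observation: θ = 360°·24/29.53 = 292.6°, so f = 0.308.
Second observation: θ = 121.9°, f = 0.764.
Δf = 0.764 − 0.308 = +0.456, i.e. +46 pp.

+46 pp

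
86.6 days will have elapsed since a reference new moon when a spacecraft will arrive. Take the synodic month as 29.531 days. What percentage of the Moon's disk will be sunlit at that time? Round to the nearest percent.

4%

Reduce mod P: 86.6 − 2×29.531 = 27.54 d into the current lunation.
The Moon has covered 27.54/29.531 of its cycle, so θ ≈ 360° × 27.54/29.531 = 335.7°.
With cos θ = 0.911, the lit fraction is (1 − 0.911)/2 ≈ 0.044, so 4%.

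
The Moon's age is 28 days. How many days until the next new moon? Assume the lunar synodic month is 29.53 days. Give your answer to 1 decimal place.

The next new moon completes the synodic month: 29.53 − 28 = 1.530 days.

1.5 days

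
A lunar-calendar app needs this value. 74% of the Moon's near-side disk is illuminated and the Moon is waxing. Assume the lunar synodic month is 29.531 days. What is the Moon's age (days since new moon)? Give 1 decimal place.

From f = (1 − cos θ)/2: cos θ = 1 − 2×0.74 = -0.480; arccos → 118.7°.
Before full moon the principal value applies: θ = 118.7°.
At 360°/29.531 d per day, 118.7° corresponds to 9.74 days.

9.7 days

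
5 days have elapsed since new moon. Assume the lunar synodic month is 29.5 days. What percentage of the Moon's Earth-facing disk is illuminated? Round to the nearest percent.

Phase angle: θ = 360°·(5 d)/(29.5 d) = 61.0°.
Illuminated fraction = (1 − cos 61.0°)/2 = (1 − 0.485)/2 ≈ 0.258, so 26%.

26%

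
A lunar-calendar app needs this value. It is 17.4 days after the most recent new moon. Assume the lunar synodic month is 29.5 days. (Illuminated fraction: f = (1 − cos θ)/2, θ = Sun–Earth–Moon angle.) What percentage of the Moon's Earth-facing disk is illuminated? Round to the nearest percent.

The Moon has covered 17.4/29.5 of its cycle, so θ ≈ 360° × 17.4/29.5 = 212.3°.
cos 212.3° = (-0.845), so f = (1 − (-0.845))/2 = 0.922, so 92%.

92%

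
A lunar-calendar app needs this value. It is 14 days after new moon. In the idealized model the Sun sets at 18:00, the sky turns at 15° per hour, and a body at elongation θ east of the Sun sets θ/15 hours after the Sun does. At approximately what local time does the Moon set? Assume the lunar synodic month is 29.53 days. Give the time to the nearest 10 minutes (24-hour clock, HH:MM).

05:20

Elongation θ = 360° × 14/29.53 ≈ 170.7°.
The Moon trails the Sun by θ/15 = 170.7/15 ≈ 11.38 hours.
18:00 + 11.378 h ≈ 05:23 → 05:20 to the nearest ten minutes.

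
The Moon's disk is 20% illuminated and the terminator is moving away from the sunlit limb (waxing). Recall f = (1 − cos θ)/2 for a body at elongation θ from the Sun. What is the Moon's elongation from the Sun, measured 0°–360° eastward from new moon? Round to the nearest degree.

Invert f = (1 − cos θ)/2 to get cos θ = 1 − 2(0.20) = 0.600, hence θ₀ = arccos 0.600 = 53.1°.
Before full moon the principal value applies: θ = 53.1°.

53°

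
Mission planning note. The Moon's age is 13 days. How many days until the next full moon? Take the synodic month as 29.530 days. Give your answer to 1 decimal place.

1.8 days

Full moon occurs at elongation 180°, i.e. at age 29.530 × 180/360 = 14.765 d.
So 1.765 days remain (14.765 − 13).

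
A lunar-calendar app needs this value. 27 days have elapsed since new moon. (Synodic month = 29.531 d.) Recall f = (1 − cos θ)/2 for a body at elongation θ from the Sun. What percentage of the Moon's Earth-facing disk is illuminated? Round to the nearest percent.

7%

Elongation θ = 360° × 27/29.531 ≈ 329.1°.
cos 329.1° = 0.858, so f = (1 − 0.858)/2 = 0.071, so 7%.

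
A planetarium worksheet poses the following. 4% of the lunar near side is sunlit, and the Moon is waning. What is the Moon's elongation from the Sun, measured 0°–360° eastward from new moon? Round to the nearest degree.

cos θ = 1 − 2f = 0.920, giving a principal value of 23.1°.
Waning ⇒ past full, so θ = 360° − 23.1° = 336.9°.

337°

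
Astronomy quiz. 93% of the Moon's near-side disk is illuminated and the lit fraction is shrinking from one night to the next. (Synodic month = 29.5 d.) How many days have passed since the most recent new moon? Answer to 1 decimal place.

17.3 days

Invert f = (1 − cos θ)/2 to get cos θ = 1 − 2(0.93) = -0.860, hence θ₀ = arccos -0.860 = 149.3°.
A waning Moon lies in 180°–360°, so θ = 360° − 149.3° = 210.7°.
That fraction of the synodic month is 210.7/360 × 29.5 d ≈ 17.26 d.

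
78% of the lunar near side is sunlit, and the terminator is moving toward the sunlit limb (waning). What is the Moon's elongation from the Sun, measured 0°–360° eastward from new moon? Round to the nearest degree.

236°

Invert f = (1 − cos θ)/2 to get cos θ = 1 − 2(0.78) = -0.560, hence θ₀ = arccos -0.560 = 124.1°.
Since the Moon is past full (waning), take the reflex angle: θ = 360° − 124.1° = 235.9°.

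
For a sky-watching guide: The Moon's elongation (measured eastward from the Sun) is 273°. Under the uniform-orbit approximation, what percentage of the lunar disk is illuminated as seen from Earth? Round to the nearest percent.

47%

cos 273° = 0.052, so f = (1 − 0.052)/2 = 0.474, i.e. 47%.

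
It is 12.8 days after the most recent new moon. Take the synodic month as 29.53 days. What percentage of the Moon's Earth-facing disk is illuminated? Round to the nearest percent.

96%

The Moon has covered 12.8/29.53 of its cycle, so θ ≈ 360° × 12.8/29.53 = 156.0°.
Illuminated fraction = (1 − cos 156.0°)/2 = (1 − (-0.914))/2 ≈ 0.957, so 96%.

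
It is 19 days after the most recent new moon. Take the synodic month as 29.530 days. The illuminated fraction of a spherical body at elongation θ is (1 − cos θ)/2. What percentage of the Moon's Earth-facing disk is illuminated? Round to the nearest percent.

81%

Phase angle: θ = 360°·(19 d)/(29.530 d) = 231.6°.
With cos θ = (-0.621), the lit fraction is (1 − (-0.621))/2 ≈ 0.810, so 81%.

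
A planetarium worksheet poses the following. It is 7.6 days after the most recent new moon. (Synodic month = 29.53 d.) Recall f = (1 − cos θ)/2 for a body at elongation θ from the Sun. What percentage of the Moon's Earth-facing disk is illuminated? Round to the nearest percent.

52%

Elongation θ = 360° × 7.6/29.53 ≈ 92.7°.
With cos θ = (-0.046), the lit fraction is (1 − (-0.046))/2 ≈ 0.523, so 52%.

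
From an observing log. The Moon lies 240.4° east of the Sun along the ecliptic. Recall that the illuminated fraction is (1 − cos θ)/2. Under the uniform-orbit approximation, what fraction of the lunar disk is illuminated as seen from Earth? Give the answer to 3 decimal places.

f = (1 − cos 240.4°)/2 = (1 − (-0.494))/2 ≈ 0.747.

0.747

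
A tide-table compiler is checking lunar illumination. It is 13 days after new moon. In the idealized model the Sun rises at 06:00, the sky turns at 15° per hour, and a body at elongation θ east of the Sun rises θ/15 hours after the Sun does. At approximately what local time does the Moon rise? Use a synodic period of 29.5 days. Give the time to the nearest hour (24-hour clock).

17:00

The Moon has covered 13/29.5 of its cycle, so θ ≈ 360° × 13/29.5 = 158.6°.
Delay after the Sun = 158.6° / (15°/h) ≈ 10.58 h.
06:00 + 10.58 h ≈ 16:35 → 17:00 to the nearest hour.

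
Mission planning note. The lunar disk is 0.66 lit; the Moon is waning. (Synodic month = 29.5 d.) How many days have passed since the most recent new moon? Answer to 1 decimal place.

From f = (1 − cos θ)/2: cos θ = 1 − 2×0.66 = -0.320; arccos → 108.7°.
Waning ⇒ past full, so θ = 360° − 108.7° = 251.3°.
At 360°/29.5 d per day, 251.3° corresponds to 20.60 days.

20.6 days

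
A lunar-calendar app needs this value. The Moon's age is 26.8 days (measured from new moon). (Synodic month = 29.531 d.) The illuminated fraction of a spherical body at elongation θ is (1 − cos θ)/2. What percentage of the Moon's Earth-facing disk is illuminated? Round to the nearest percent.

8%

The Moon has covered 26.8/29.531 of its cycle, so θ ≈ 360° × 26.8/29.531 = 326.7°.
With cos θ = 0.836, the lit fraction is (1 − 0.836)/2 ≈ 0.082, so 8%.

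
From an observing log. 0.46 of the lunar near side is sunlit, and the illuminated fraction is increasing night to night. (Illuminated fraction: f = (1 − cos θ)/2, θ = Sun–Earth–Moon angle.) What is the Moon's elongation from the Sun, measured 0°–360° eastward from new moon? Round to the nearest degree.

85°

cos θ = 1 − 2f = 0.080, giving a principal value of 85.4°.
The Moon is waxing (0°–180°), so θ = 85.4° directly.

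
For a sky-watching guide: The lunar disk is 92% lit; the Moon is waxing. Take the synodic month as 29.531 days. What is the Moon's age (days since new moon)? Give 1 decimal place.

12.1 days

cos θ = 1 − 2f = -0.840, giving a principal value of 147.1°.
Before full moon the principal value applies: θ = 147.1°.
That fraction of the synodic month is 147.1/360 × 29.531 d ≈ 12.07 d.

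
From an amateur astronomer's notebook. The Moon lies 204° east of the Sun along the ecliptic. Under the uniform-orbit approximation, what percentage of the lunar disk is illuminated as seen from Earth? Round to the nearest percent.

f = (1 − cos 204°)/2 = (1 − (-0.914))/2 ≈ 0.957, i.e. 96%.

96%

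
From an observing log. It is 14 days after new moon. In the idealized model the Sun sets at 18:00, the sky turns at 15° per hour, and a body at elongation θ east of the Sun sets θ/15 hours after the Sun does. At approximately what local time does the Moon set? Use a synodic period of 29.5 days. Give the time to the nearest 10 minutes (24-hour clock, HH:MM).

Phase angle: θ = 360°·(14 d)/(29.5 d) = 170.8°.
Delay after the Sun = 170.8° / (15°/h) ≈ 11.39 h.
18:00 + 11.390 h ≈ 05:23 → 05:20 to the nearest ten minutes.

05:20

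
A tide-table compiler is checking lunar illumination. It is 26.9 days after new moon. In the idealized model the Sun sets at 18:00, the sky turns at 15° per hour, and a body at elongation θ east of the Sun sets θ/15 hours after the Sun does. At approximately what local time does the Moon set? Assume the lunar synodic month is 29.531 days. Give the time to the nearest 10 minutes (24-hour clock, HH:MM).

The Moon has covered 26.9/29.531 of its cycle, so θ ≈ 360° × 26.9/29.531 = 327.9°.
At 15° of sky rotation per hour, 327.9° corresponds to a 21.86 h lag.
18:00 + 21.862 h ≈ 15:52 → 15:50 to the nearest ten minutes.

15:50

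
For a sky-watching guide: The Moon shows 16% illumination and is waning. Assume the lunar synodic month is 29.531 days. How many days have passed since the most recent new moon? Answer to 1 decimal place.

25.7 days

Invert f = (1 − cos θ)/2 to get cos θ = 1 − 2(0.16) = 0.680, hence θ₀ = arccos 0.680 = 47.2°.
Since the Moon is past full (waning), take the reflex angle: θ = 360° − 47.2° = 312.8°.
That fraction of the synodic month is 312.8/360 × 29.531 d ≈ 25.66 d.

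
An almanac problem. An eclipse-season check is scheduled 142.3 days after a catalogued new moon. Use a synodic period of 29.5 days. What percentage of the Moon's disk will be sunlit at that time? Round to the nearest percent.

28%

142.3/29.5 = 4.824 lunations, so 4 complete cycles and 24.30 d into the next.
The Moon has covered 24.30/29.5 of its cycle, so θ ≈ 360° × 24.30/29.5 = 296.5°.
cos 296.5° = 0.447, so f = (1 − 0.447)/2 = 0.277, so 28%.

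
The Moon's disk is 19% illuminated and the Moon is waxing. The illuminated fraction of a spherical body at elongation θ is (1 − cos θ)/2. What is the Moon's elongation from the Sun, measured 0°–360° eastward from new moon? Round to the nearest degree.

52°

From f = (1 − cos θ)/2: cos θ = 1 − 2×0.19 = 0.620; arccos → 51.7°.
The Moon is waxing (0°–180°), so θ = 51.7° directly.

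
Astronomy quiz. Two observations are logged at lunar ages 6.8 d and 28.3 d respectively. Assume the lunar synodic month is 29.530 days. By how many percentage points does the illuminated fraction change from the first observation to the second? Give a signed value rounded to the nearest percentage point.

-42 pp

θ₁ = 360° × 6.8/29.530 = 82.9°, f₁ = (1 − cos θ₁)/2 = 0.438.
θ₂ = 360° × 28.3/29.530 = 345.0°, f₂ = (1 − cos θ₂)/2 = 0.017.
Change = f₂ − f₁ = -0.421 → -42 percentage points.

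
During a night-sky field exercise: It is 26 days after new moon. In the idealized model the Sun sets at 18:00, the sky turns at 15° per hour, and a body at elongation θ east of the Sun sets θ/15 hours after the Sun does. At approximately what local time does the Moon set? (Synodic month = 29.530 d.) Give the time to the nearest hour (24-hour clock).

Phase angle: θ = 360°·(26 d)/(29.530 d) = 317.0°.
The Moon trails the Sun by θ/15 = 317.0/15 ≈ 21.13 hours.
18:00 + 21.13 h ≈ 15:08 → 15:00 to the nearest hour.

15:00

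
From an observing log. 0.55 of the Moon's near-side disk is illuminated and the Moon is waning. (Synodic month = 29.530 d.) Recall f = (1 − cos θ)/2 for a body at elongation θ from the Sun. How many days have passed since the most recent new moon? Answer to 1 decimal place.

cos θ = 1 − 2f = -0.100, giving a principal value of 95.7°.
A waning Moon lies in 180°–360°, so θ = 360° − 95.7° = 264.3°.
Age = 29.530 × 264.3°/360° ≈ 21.68 days.

21.7 days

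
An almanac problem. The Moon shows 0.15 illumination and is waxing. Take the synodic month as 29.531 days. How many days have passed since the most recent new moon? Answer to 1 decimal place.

From f = (1 − cos θ)/2: cos θ = 1 − 2×0.15 = 0.700; arccos → 45.6°.
The Moon is waxing (0°–180°), so θ = 45.6° directly.
At 360°/29.531 d per day, 45.6° corresponds to 3.74 days.

3.7 days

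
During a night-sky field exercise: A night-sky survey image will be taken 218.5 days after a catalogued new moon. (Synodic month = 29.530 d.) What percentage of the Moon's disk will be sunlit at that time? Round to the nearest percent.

218.5 d spans 7 complete synodic months (7 × 29.530 = 206.71 d) plus 11.79 d.
The Moon has covered 11.79/29.530 of its cycle, so θ ≈ 360° × 11.79/29.530 = 143.7°.
Illuminated fraction = (1 − cos 143.7°)/2 = (1 − (-0.806))/2 ≈ 0.903, so 90%.

90%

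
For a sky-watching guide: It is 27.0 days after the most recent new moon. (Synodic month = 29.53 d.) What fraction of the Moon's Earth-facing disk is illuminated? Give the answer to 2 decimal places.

0.07

The Moon has covered 27.0/29.53 of its cycle, so θ ≈ 360° × 27.0/29.53 = 329.2°.
Illuminated fraction = (1 − cos 329.2°)/2 = (1 − 0.859)/2 ≈ 0.071.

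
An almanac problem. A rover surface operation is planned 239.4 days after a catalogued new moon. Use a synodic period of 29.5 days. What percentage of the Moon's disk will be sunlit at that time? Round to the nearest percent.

239.4 d spans 8 complete synodic months (8 × 29.5 = 236.00 d) plus 3.40 d.
Phase angle: θ = 360°·(3.40 d)/(29.5 d) = 41.5°.
Illuminated fraction = (1 − cos 41.5°)/2 = (1 − 0.749)/2 ≈ 0.125, so 13%.

13%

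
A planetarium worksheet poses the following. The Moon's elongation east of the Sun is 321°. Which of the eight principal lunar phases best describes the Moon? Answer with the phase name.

waning crescent

The waning crescent sector spans roughly 292°–338°; 321° falls inside it.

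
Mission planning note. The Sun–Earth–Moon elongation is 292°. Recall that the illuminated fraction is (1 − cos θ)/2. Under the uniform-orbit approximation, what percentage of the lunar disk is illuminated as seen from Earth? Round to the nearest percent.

cos 292° = 0.375, so f = (1 − 0.375)/2 = 0.313, i.e. 31%.

31%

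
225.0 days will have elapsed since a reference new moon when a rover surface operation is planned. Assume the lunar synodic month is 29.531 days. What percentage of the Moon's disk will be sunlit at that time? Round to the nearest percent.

87%

Reduce mod P: 225.0 − 7×29.531 = 18.28 d into the current lunation.
Elongation θ = 360° × 18.28/29.531 ≈ 222.9°.
Illuminated fraction = (1 − cos 222.9°)/2 = (1 − (-0.733))/2 ≈ 0.866, so 87%.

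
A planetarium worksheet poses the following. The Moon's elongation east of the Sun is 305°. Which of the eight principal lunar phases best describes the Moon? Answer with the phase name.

waning crescent

305° lies in the waning crescent sector of the 8-phase cycle.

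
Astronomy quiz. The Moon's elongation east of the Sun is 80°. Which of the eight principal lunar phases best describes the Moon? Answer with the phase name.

first quarter

The first quarter sector spans roughly 68°–112°; 80° falls inside it.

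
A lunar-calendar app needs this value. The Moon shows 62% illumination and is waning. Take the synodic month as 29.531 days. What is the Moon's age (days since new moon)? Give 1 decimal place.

Invert f = (1 − cos θ)/2 to get cos θ = 1 − 2(0.62) = -0.240, hence θ₀ = arccos -0.240 = 103.9°.
Waning ⇒ past full, so θ = 360° − 103.9° = 256.1°.
That fraction of the synodic month is 256.1/360 × 29.531 d ≈ 21.01 d.

21.0 days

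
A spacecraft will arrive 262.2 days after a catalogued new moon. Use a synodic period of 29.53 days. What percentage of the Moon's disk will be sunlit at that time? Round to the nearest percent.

262.2 d spans 8 complete synodic months (8 × 29.53 = 236.24 d) plus 25.96 d.
The Moon has covered 25.96/29.53 of its cycle, so θ ≈ 360° × 25.96/29.53 = 316.5°.
With cos θ = 0.725, the lit fraction is (1 − 0.725)/2 ≈ 0.137, so 14%.

14%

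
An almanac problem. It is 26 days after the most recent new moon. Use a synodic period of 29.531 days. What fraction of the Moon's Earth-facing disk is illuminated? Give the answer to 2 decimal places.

0.13

Elongation θ = 360° × 26/29.531 ≈ 317.0°.
With cos θ = 0.731, the lit fraction is (1 − 0.731)/2 ≈ 0.135.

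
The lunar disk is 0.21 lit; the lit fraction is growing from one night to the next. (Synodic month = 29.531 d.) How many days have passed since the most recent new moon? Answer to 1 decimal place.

4.5 days

From f = (1 − cos θ)/2: cos θ = 1 − 2×0.21 = 0.580; arccos → 54.5°.
The Moon is waxing (0°–180°), so θ = 54.5° directly.
That fraction of the synodic month is 54.5/360 × 29.531 d ≈ 4.47 d.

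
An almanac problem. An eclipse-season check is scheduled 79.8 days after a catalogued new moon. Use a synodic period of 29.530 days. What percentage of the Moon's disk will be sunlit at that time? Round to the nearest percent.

Reduce mod P: 79.8 − 2×29.530 = 20.74 d into the current lunation.
Phase angle: θ = 360°·(20.74 d)/(29.530 d) = 252.8°.
With cos θ = (-0.295), the lit fraction is (1 − (-0.295))/2 ≈ 0.648, so 65%.

65%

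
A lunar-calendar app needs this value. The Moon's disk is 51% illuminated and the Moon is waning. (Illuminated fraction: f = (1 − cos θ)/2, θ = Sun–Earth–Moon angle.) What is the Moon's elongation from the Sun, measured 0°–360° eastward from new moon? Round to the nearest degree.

269°

From f = (1 − cos θ)/2: cos θ = 1 − 2×0.51 = -0.020; arccos → 91.1°.
Waning ⇒ past full, so θ = 360° − 91.1° = 268.9°.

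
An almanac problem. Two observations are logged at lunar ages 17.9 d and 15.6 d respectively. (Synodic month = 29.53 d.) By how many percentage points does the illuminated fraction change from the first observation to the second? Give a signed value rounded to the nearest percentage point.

First observation: θ = 360°·17.9/29.53 = 218.2°, so f = 0.893.
Second observation: θ = 190.2°, f = 0.992.
Δf = 0.992 − 0.893 = +0.099, i.e. +10 pp.

+10 percentage points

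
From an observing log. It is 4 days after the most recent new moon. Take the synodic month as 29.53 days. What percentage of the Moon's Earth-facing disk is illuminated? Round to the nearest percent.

17%

The Moon has covered 4/29.53 of its cycle, so θ ≈ 360° × 4/29.53 = 48.8°.
Illuminated fraction = (1 − cos 48.8°)/2 = (1 − 0.659)/2 ≈ 0.170, so 17%.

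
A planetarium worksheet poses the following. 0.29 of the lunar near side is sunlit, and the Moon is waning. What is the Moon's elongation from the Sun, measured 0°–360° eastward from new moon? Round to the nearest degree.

cos θ = 1 − 2f = 0.420, giving a principal value of 65.2°.
Waning ⇒ past full, so θ = 360° − 65.2° = 294.8°.

295°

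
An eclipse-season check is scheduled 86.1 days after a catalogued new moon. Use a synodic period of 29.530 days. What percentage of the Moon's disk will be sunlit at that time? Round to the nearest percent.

7%

86.1 d spans 2 complete synodic months (2 × 29.530 = 59.06 d) plus 27.04 d.
The Moon has covered 27.04/29.530 of its cycle, so θ ≈ 360° × 27.04/29.530 = 329.6°.
With cos θ = 0.863, the lit fraction is (1 − 0.863)/2 ≈ 0.069, so 7%.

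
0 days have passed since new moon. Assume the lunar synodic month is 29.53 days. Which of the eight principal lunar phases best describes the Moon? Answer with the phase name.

θ ≈ 360° × 0/29.53 = 0°, which falls in the new moon sector.

new moon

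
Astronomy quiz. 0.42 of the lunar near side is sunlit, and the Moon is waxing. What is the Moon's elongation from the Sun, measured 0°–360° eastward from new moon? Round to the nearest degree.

81°

cos θ = 1 − 2f = 0.160, giving a principal value of 80.8°.
Waxing ⇒ before full, so θ = 80.8°.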